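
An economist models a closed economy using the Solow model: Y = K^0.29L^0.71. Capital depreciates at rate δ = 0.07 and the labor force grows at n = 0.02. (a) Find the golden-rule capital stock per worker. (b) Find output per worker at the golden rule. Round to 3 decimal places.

(a) k_gold ≈ 5.197; (b) y_gold ≈ 1.613

Capital per worker breaks even when investment replaces (n + δ)·k; here n + δ = 0.09.
Maximizing c = f(k) − (n+δ)·k gives f'(k) = n+δ, i.e. 0.29·k^(0.29−1) = 0.09, so k_gold = (0.29/0.09)^(1/0.71) ≈ 5.1965.
y_gold = 5.1965^0.29 ≈ 1.6127.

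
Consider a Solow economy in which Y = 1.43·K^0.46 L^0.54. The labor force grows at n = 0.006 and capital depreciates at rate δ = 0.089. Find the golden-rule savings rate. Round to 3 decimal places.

Capital per worker breaks even when investment replaces (n + δ)·k; here n + δ = 0.095.
At the golden rule MPK = n+δ, and in any Cobb-Douglas steady state s = (n+δ)·k/y = MPK·k/y = capital's share 0.46.

s_gold = 0.460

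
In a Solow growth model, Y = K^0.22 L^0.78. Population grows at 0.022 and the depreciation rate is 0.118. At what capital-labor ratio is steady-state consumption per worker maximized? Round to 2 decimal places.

k_gold ≈ 1.79

Capital per worker breaks even when investment replaces (n + δ)·k; here n + δ = 0.14.
At the golden rule the marginal product of capital equals n+δ: 0.22·k^(0.22−1) = 0.14. Solving, k_gold = (0.22/0.14)^(1/0.78) ≈ 1.7851.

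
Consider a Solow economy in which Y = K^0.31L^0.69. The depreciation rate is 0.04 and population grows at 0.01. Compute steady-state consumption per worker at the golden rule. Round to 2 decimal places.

Break-even investment rate: n + δ = 0.01 + 0.04 = 0.05.
Maximizing c = f(k) − (n+δ)·k gives f'(k) = n+δ, i.e. 0.31·k^(0.31−1) = 0.05, so k_gold = (0.31/0.05)^(1/0.69) ≈ 14.0732.
y_gold = 14.0732^0.31 ≈ 2.2699.
c_gold = y_gold − (n+δ)·k_gold = 2.2699 − 0.05·14.0732 ≈ 1.5662.

c_gold ≈ 1.57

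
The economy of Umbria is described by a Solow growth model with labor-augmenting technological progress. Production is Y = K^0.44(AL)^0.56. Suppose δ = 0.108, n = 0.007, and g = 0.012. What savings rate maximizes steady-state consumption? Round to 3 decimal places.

n + g + δ = 0.007 + 0.012 + 0.108 = 0.127.
At the golden rule MPK = n+g+δ, and in any Cobb-Douglas steady state s = (n+g+δ)·k/y = MPK·k/y = capital's share 0.44.

s_gold = 0.440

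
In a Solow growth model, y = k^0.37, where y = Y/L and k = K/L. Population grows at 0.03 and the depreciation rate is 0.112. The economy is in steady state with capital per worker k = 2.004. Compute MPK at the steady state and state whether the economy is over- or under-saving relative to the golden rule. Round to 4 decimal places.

under-saving; MPK ≈ 0.2388

The effective depreciation rate is n + δ = 0.03 + 0.112 = 0.142.
MPK = 0.37·k^(0.37−1) = 0.37·2.004^(-0.63) ≈ 0.2388.
MPK > 0.142, so the economy is dynamically efficient (under-saving).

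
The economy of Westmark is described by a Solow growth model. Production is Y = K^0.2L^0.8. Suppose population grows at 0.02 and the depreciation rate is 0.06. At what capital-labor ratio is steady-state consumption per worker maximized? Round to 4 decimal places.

Capital per worker breaks even when investment replaces (n + δ)·k; here n + δ = 0.08.
At the golden rule the marginal product of capital equals n+δ: 0.2·k^(0.2−1) = 0.08. Solving, k_gold = (0.2/0.08)^(1/0.8) ≈ 3.1436.

k_gold ≈ 3.1436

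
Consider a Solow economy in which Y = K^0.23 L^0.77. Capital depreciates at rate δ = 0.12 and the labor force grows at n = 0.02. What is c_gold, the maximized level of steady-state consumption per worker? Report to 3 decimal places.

Break-even investment rate: n + δ = 0.02 + 0.12 = 0.14.
At the golden rule the marginal product of capital equals n+δ: 0.23·k^(0.23−1) = 0.14. Solving, k_gold = (0.23/0.14)^(1/0.77) ≈ 1.9055.
y_gold = 1.9055^0.23 ≈ 1.1598.
c_gold = y_gold − (n+δ)·k_gold = 1.1598 − 0.14·1.9055 ≈ 0.8931.

c_gold ≈ 0.893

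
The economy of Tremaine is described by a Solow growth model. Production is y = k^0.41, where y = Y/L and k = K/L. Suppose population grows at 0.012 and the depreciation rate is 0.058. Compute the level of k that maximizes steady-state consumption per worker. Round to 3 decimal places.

n + δ = 0.012 + 0.058 = 0.07.
Maximizing c = f(k) − (n+δ)·k gives f'(k) = n+δ, i.e. 0.41·k^(0.41−1) = 0.07, so k_gold = (0.41/0.07)^(1/0.59) ≈ 20.0061.

k_gold ≈ 20.006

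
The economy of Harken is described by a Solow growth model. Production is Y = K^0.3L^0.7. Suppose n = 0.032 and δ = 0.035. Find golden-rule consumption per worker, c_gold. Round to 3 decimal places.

The effective depreciation rate is n + δ = 0.032 + 0.035 = 0.067.
Maximizing c = f(k) − (n+δ)·k gives f'(k) = n+δ, i.e. 0.3·k^(0.3−1) = 0.067, so k_gold = (0.3/0.067)^(1/0.7) ≈ 8.5127.
y_gold = 8.5127^0.3 ≈ 1.9012.
c_gold = y_gold − (n+δ)·k_gold = 1.9012 − 0.067·8.5127 ≈ 1.3308.

c_gold ≈ 1.331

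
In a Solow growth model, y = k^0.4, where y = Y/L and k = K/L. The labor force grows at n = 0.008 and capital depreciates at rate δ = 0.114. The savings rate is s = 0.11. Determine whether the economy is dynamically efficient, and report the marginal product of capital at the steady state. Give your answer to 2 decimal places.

The effective depreciation rate is n + δ = 0.008 + 0.114 = 0.122.
Steady-state k*: s·k^0.4 = 0.122·k gives k* = (0.11/0.122)^(1/0.6) ≈ 0.8415.
MPK = 0.4·0.8415^(-0.6) ≈ 0.4436.
MPK > n+δ = 0.122, so the economy is dynamically efficient (under-saving).

dynamically efficient; MPK ≈ 0.44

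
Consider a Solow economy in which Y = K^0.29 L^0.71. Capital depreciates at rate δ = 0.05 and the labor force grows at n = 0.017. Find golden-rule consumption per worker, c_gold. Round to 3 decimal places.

c_gold ≈ 1.292

n + δ = 0.017 + 0.05 = 0.067.
Maximizing c = f(k) − (n+δ)·k gives f'(k) = n+δ, i.e. 0.29·k^(0.29−1) = 0.067, so k_gold = (0.29/0.067)^(1/0.71) ≈ 7.8746.
y_gold = 7.8746^0.29 ≈ 1.8193.
c_gold = y_gold − (n+δ)·k_gold = 1.8193 − 0.067·7.8746 ≈ 1.2917.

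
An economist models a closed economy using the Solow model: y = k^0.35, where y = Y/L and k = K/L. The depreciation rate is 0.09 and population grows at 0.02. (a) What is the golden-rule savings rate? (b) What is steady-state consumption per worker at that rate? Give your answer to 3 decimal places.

(a) s_gold = 0.350; (b) c_gold ≈ 1.212

Break-even investment rate: n + δ = 0.02 + 0.09 = 0.11.
For Cobb-Douglas, s_gold equals capital's share: s_gold = 0.35.
Setting f'(k) = n+δ gives 0.35·k^(0.35−1) = 0.11, hence k_gold = (0.35/0.11)^(1/0.65) ≈ 5.9340.
y_gold = 5.9340^0.35 ≈ 1.8650; c_gold = (1−0.35)·y_gold ≈ 1.2122.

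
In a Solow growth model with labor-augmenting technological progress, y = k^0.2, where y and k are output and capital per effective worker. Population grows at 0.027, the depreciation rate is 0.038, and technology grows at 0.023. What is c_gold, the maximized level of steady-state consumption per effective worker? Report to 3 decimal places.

c_gold ≈ 0.982

The effective depreciation rate is n + g + δ = 0.027 + 0.023 + 0.038 = 0.088.
Maximizing c = f(k) − (n+g+δ)·k gives f'(k) = n+g+δ, i.e. 0.2·k^(0.2−1) = 0.088, so k_gold = (0.2/0.088)^(1/0.8) ≈ 2.7905.
y_gold = 2.7905^0.2 ≈ 1.2278.
c_gold = y_gold − (n+g+δ)·k_gold = 1.2278 − 0.088·2.7905 ≈ 0.9823.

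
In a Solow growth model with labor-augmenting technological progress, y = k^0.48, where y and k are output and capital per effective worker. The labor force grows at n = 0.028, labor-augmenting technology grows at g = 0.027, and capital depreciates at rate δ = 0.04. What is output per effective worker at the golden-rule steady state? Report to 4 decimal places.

The effective depreciation rate is n + g + δ = 0.028 + 0.027 + 0.04 = 0.095.
Golden rule sets MPK = n+g+δ: 0.48·k^(0.48−1) = 0.095, so k_gold = (0.48/0.095)^(1/0.52) ≈ 22.5382.
Output: y_gold = k_gold^0.48 = 22.5382^0.48 ≈ 4.4607.

y_gold ≈ 4.4607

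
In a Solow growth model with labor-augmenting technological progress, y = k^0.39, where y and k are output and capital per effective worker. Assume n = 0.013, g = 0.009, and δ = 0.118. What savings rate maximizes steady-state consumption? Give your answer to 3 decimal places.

s_gold = 0.390

Capital per effective worker breaks even when investment replaces (n + g + δ)·k; here n + g + δ = 0.14.
At the golden rule MPK = n+g+δ, and in any Cobb-Douglas steady state s = (n+g+δ)·k/y = MPK·k/y = capital's share 0.39.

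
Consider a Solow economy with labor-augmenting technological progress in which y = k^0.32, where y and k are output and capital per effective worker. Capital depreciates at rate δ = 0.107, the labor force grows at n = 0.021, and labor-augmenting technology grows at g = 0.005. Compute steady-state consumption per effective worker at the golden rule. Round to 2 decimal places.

c_gold ≈ 1.03

Capital per effective worker breaks even when investment replaces (n + g + δ)·k; here n + g + δ = 0.133.
Setting f'(k) = n+g+δ gives 0.32·k^(0.32−1) = 0.133, hence k_gold = (0.32/0.133)^(1/0.68) ≈ 3.6369.
y_gold = 3.6369^0.32 ≈ 1.5116.
c_gold = y_gold − (n+g+δ)·k_gold = 1.5116 − 0.133·3.6369 ≈ 1.0279.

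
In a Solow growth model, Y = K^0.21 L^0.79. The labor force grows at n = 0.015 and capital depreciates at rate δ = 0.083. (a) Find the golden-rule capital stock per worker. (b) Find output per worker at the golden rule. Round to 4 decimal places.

The effective depreciation rate is n + δ = 0.015 + 0.083 = 0.098.
Maximizing c = f(k) − (n+δ)·k gives f'(k) = n+δ, i.e. 0.21·k^(0.21−1) = 0.098, so k_gold = (0.21/0.098)^(1/0.79) ≈ 2.6241.
y_gold = 2.6241^0.21 ≈ 1.2246.

(a) k_gold ≈ 2.6241; (b) y_gold ≈ 1.2246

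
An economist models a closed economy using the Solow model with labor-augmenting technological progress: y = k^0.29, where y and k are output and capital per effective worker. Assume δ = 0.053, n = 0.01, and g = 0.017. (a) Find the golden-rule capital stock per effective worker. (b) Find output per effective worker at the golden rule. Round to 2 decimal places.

(a) k_gold ≈ 6.13; (b) y_gold ≈ 1.69

Break-even investment rate: n + g + δ = 0.01 + 0.017 + 0.053 = 0.08.
At the golden rule the marginal product of capital equals n+g+δ: 0.29·k^(0.29−1) = 0.08. Solving, k_gold = (0.29/0.08)^(1/0.71) ≈ 6.1342.
y_gold = 6.1342^0.29 ≈ 1.6922.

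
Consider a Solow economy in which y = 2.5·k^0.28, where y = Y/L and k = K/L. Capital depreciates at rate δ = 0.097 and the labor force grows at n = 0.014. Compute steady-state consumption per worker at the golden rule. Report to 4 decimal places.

Break-even investment rate: n + δ = 0.014 + 0.097 = 0.111.
Maximizing c = f(k) − (n+δ)·k gives f'(k) = n+δ, i.e. 0.28·2.5·k^(0.28−1) = 0.111, so k_gold = (0.28·2.5/0.111)^(1/0.72) ≈ 12.9062.
y_gold = 2.5·12.9062^0.28 ≈ 5.1164.
c_gold = y_gold − (n+δ)·k_gold = 5.1164 − 0.111·12.9062 ≈ 3.6838.

c_gold ≈ 3.6838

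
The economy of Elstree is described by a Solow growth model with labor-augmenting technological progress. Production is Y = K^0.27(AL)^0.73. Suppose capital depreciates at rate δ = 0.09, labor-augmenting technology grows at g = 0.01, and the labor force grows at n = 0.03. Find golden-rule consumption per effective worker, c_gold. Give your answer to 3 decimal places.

c_gold ≈ 0.957

n + g + δ = 0.03 + 0.01 + 0.09 = 0.13.
Maximizing c = f(k) − (n+g+δ)·k gives f'(k) = n+g+δ, i.e. 0.27·k^(0.27−1) = 0.13, so k_gold = (0.27/0.13)^(1/0.73) ≈ 2.7216.
y_gold = 2.7216^0.27 ≈ 1.3104.
c_gold = y_gold − (n+g+δ)·k_gold = 1.3104 − 0.13·2.7216 ≈ 0.9566.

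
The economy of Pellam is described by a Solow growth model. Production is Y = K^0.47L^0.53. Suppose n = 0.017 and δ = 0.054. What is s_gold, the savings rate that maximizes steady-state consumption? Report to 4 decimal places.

s_gold = 0.4700

The effective depreciation rate is n + δ = 0.017 + 0.054 = 0.071.
At the golden rule MPK = n+δ, and in any Cobb-Douglas steady state s = (n+δ)·k/y = MPK·k/y = capital's share 0.47.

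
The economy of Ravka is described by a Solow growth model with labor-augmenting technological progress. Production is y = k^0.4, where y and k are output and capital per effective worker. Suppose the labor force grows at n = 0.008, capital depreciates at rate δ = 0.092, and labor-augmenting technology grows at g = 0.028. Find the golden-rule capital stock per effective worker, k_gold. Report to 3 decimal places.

Break-even investment rate: n + g + δ = 0.008 + 0.028 + 0.092 = 0.128.
Maximizing c = f(k) − (n+g+δ)·k gives f'(k) = n+g+δ, i.e. 0.4·k^(0.4−1) = 0.128, so k_gold = (0.4/0.128)^(1/0.6) ≈ 6.6796.

k_gold ≈ 6.680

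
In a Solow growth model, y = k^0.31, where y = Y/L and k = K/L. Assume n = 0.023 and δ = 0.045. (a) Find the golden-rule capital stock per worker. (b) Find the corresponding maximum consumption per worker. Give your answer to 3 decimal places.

(a) k_gold ≈ 9.013; (b) c_gold ≈ 1.364

Capital per worker breaks even when investment replaces (n + δ)·k; here n + δ = 0.068.
Maximizing c = f(k) − (n+δ)·k gives f'(k) = n+δ, i.e. 0.31·k^(0.31−1) = 0.068, so k_gold = (0.31/0.068)^(1/0.69) ≈ 9.0128.
y_gold = 9.0128^0.31 ≈ 1.9770; c_gold = y_gold − 0.068·k_gold ≈ 1.3641.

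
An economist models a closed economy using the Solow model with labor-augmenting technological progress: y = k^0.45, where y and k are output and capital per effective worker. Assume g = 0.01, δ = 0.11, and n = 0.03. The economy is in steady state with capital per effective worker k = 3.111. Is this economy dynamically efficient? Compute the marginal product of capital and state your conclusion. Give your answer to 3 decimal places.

The effective depreciation rate is n + g + δ = 0.03 + 0.01 + 0.11 = 0.15.
MPK = 0.45·k^(0.45−1) = 0.45·3.111^(-0.55) ≈ 0.2411.
MPK > 0.15, so the economy is dynamically efficient (under-saving).

dynamically efficient; MPK ≈ 0.241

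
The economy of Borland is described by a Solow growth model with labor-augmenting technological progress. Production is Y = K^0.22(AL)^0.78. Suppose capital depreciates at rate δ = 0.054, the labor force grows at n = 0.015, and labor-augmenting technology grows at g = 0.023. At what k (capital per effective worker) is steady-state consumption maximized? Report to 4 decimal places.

n + g + δ = 0.015 + 0.023 + 0.054 = 0.092.
Golden rule sets MPK = n+g+δ: 0.22·k^(0.22−1) = 0.092, so k_gold = (0.22/0.092)^(1/0.78) ≈ 3.0579.

k_gold ≈ 3.0579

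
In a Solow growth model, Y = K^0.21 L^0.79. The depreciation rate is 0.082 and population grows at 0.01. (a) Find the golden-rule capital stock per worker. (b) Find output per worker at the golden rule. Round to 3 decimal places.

The effective depreciation rate is n + δ = 0.01 + 0.082 = 0.092.
Golden rule sets MPK = n+δ: 0.21·k^(0.21−1) = 0.092, so k_gold = (0.21/0.092)^(1/0.79) ≈ 2.8426.
y_gold = 2.8426^0.21 ≈ 1.2453.

(a) k_gold ≈ 2.843; (b) y_gold ≈ 1.245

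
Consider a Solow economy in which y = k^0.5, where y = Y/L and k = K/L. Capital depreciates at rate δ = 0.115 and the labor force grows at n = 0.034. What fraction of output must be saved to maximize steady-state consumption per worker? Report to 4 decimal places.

The effective depreciation rate is n + δ = 0.034 + 0.115 = 0.149.
At the golden rule MPK = n+δ, and in any Cobb-Douglas steady state s = (n+δ)·k/y = MPK·k/y = capital's share 0.5.

s_gold = 0.5000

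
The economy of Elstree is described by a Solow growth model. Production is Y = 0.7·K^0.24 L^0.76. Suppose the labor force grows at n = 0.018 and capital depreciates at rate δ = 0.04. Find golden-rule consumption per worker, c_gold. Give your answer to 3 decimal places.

The effective depreciation rate is n + δ = 0.018 + 0.04 = 0.058.
At the golden rule the marginal product of capital equals n+δ: 0.24·0.7·k^(0.24−1) = 0.058. Solving, k_gold = (0.24·0.7/0.058)^(1/0.76) ≈ 4.0526.
y_gold = 0.7·4.0526^0.24 ≈ 0.9794.
c_gold = y_gold − (n+δ)·k_gold = 0.9794 − 0.058·4.0526 ≈ 0.7443.

c_gold ≈ 0.744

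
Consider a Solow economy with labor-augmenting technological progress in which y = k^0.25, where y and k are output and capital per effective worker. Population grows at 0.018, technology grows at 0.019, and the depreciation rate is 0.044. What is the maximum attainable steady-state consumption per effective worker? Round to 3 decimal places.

Capital per effective worker breaks even when investment replaces (n + g + δ)·k; here n + g + δ = 0.081.
Setting f'(k) = n+g+δ gives 0.25·k^(0.25−1) = 0.081, hence k_gold = (0.25/0.081)^(1/0.75) ≈ 4.4937.
y_gold = 4.4937^0.25 ≈ 1.4560.
c_gold = y_gold − (n+g+δ)·k_gold = 1.4560 − 0.081·4.4937 ≈ 1.0920.

c_gold ≈ 1.092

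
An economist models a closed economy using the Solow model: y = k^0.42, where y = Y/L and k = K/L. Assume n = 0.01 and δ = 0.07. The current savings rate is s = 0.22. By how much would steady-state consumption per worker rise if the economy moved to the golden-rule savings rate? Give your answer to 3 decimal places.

Break-even investment rate: n + δ = 0.01 + 0.07 = 0.08.
Current steady state (s = 0.22): k* = (0.22/0.08)^(1/0.58) ≈ 5.7210, y* = 5.7210^0.42 ≈ 2.0804, c* = (1−0.22)·2.0804 ≈ 1.6227.
At the golden rule the marginal product of capital equals n+δ: 0.42·k^(0.42−1) = 0.08. Solving, k_gold = (0.42/0.08)^(1/0.58) ≈ 17.4443.
y_gold = 17.4443^0.42 ≈ 3.3227, c_gold = y_gold − 0.08·k_gold ≈ 1.9272.
Gain: Δc = 1.9272 − 1.6227 ≈ 0.3045.

Δc ≈ 0.305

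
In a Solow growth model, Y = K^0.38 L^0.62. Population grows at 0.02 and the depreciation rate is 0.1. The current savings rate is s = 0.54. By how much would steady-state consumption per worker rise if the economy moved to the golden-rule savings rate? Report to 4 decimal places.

Δc ≈ 0.1002

Capital per worker breaks even when investment replaces (n + δ)·k; here n + δ = 0.12.
Current steady state (s = 0.54): k* = (0.54/0.12)^(1/0.62) ≈ 11.3128, y* = 11.3128^0.38 ≈ 2.5139, c* = (1−0.54)·2.5139 ≈ 1.1564.
Setting f'(k) = n+δ gives 0.38·k^(0.38−1) = 0.12, hence k_gold = (0.38/0.12)^(1/0.62) ≈ 6.4183.
y_gold = 6.4183^0.38 ≈ 2.0268, c_gold = y_gold − 0.12·k_gold ≈ 1.2566.
Gain: Δc = 1.2566 − 1.1564 ≈ 0.1002.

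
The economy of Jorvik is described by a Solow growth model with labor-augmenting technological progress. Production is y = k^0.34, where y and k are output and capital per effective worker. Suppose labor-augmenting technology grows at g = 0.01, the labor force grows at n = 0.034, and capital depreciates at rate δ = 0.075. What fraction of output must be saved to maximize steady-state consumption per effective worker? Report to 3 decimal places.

s_gold = 0.340

The effective depreciation rate is n + g + δ = 0.034 + 0.01 + 0.075 = 0.119.
At the golden rule MPK = n+g+δ, and in any Cobb-Douglas steady state s = (n+g+δ)·k/y = MPK·k/y = capital's share 0.34.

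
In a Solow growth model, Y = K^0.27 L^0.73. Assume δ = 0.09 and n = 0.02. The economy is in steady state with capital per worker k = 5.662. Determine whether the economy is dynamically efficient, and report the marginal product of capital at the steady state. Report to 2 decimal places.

dynamically inefficient; MPK ≈ 0.08

n + δ = 0.02 + 0.09 = 0.11.
MPK = 0.27·k^(0.27−1) = 0.27·5.662^(-0.73) ≈ 0.0762.
MPK < 0.11, so the economy is dynamically inefficient (over-saving).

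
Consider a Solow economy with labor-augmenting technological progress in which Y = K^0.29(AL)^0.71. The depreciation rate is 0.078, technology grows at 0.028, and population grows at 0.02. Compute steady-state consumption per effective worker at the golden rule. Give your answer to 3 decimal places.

c_gold ≈ 0.998

Capital per effective worker breaks even when investment replaces (n + g + δ)·k; here n + g + δ = 0.126.
At the golden rule the marginal product of capital equals n+g+δ: 0.29·k^(0.29−1) = 0.126. Solving, k_gold = (0.29/0.126)^(1/0.71) ≈ 3.2352.
y_gold = 3.2352^0.29 ≈ 1.4056.
c_gold = y_gold − (n+g+δ)·k_gold = 1.4056 − 0.126·3.2352 ≈ 0.9980.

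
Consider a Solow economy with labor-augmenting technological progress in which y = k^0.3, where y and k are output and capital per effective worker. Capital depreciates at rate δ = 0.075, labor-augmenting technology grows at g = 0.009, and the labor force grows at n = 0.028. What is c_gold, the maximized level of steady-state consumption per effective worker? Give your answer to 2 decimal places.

n + g + δ = 0.028 + 0.009 + 0.075 = 0.112.
At the golden rule the marginal product of capital equals n+g+δ: 0.3·k^(0.3−1) = 0.112. Solving, k_gold = (0.3/0.112)^(1/0.7) ≈ 4.0859.
y_gold = 4.0859^0.3 ≈ 1.5254.
c_gold = y_gold − (n+g+δ)·k_gold = 1.5254 − 0.112·4.0859 ≈ 1.0678.

c_gold ≈ 1.07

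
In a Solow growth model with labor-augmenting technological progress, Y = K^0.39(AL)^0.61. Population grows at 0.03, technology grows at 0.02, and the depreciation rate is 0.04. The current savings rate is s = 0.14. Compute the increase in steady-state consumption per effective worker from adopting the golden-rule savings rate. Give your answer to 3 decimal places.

Capital per effective worker breaks even when investment replaces (n + g + δ)·k; here n + g + δ = 0.09.
Current steady state (s = 0.14): k* = (0.14/0.09)^(1/0.61) ≈ 2.0633, y* = 2.0633^0.39 ≈ 1.3264, c* = (1−0.14)·1.3264 ≈ 1.1407.
Golden rule sets MPK = n+g+δ: 0.39·k^(0.39−1) = 0.09, so k_gold = (0.39/0.09)^(1/0.61) ≈ 11.0655.
y_gold = 11.0655^0.39 ≈ 2.5536, c_gold = y_gold − 0.09·k_gold ≈ 1.5577.
Gain: Δc = 1.5577 − 1.1407 ≈ 0.4170.

Δc ≈ 0.417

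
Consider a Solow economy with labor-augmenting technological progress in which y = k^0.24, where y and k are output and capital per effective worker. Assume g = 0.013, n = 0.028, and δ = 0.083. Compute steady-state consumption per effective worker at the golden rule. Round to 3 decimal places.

c_gold ≈ 0.936

n + g + δ = 0.028 + 0.013 + 0.083 = 0.124.
Maximizing c = f(k) − (n+g+δ)·k gives f'(k) = n+g+δ, i.e. 0.24·k^(0.24−1) = 0.124, so k_gold = (0.24/0.124)^(1/0.76) ≈ 2.3843.
y_gold = 2.3843^0.24 ≈ 1.2319.
c_gold = y_gold − (n+g+δ)·k_gold = 1.2319 − 0.124·2.3843 ≈ 0.9362.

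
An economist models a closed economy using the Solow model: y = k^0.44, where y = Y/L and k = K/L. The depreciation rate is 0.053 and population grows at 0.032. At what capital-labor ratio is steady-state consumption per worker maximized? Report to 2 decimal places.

k_gold ≈ 18.84

Break-even investment rate: n + δ = 0.032 + 0.053 = 0.085.
At the golden rule the marginal product of capital equals n+δ: 0.44·k^(0.44−1) = 0.085. Solving, k_gold = (0.44/0.085)^(1/0.56) ≈ 18.8391.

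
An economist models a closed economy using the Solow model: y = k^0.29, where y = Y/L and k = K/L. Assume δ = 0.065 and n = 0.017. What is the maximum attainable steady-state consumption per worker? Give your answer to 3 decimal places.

Capital per worker breaks even when investment replaces (n + δ)·k; here n + δ = 0.082.
At the golden rule the marginal product of capital equals n+δ: 0.29·k^(0.29−1) = 0.082. Solving, k_gold = (0.29/0.082)^(1/0.71) ≈ 5.9245.
y_gold = 5.9245^0.29 ≈ 1.6752.
c_gold = y_gold − (n+δ)·k_gold = 1.6752 − 0.082·5.9245 ≈ 1.1894.

c_gold ≈ 1.189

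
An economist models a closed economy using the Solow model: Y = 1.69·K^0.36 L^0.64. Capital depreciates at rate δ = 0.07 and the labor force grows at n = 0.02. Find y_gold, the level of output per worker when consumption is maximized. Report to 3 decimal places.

y_gold ≈ 4.951

n + δ = 0.02 + 0.07 = 0.09.
Maximizing c = f(k) − (n+δ)·k gives f'(k) = n+δ, i.e. 0.36·1.69·k^(0.36−1) = 0.09, so k_gold = (0.36·1.69/0.09)^(1/0.64) ≈ 19.8058.
Output: y_gold = 1.69·k_gold^0.36 = 1.69·19.8058^0.36 ≈ 4.9514.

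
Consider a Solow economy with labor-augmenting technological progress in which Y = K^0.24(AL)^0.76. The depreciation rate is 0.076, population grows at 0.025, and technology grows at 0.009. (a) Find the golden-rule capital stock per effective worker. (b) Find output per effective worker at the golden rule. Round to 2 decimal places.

(a) k_gold ≈ 2.79; (b) y_gold ≈ 1.28

The effective depreciation rate is n + g + δ = 0.025 + 0.009 + 0.076 = 0.11.
Setting f'(k) = n+g+δ gives 0.24·k^(0.24−1) = 0.11, hence k_gold = (0.24/0.11)^(1/0.76) ≈ 2.7913.
y_gold = 2.7913^0.24 ≈ 1.2794.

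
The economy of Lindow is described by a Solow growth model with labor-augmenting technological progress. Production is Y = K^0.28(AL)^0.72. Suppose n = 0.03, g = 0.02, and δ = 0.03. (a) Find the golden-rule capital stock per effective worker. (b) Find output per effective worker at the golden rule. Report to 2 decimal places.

(a) k_gold ≈ 5.70; (b) y_gold ≈ 1.63

n + g + δ = 0.03 + 0.02 + 0.03 = 0.08.
Maximizing c = f(k) − (n+g+δ)·k gives f'(k) = n+g+δ, i.e. 0.28·k^(0.28−1) = 0.08, so k_gold = (0.28/0.08)^(1/0.72) ≈ 5.6971.
y_gold = 5.6971^0.28 ≈ 1.6277.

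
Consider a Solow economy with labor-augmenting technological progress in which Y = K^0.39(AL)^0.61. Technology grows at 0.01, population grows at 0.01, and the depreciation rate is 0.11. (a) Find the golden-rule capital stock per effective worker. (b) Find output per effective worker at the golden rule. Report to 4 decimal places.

(a) k_gold ≈ 6.0557; (b) y_gold ≈ 2.0186

n + g + δ = 0.01 + 0.01 + 0.11 = 0.13.
At the golden rule the marginal product of capital equals n+g+δ: 0.39·k^(0.39−1) = 0.13. Solving, k_gold = (0.39/0.13)^(1/0.61) ≈ 6.0557.
y_gold = 6.0557^0.39 ≈ 2.0186.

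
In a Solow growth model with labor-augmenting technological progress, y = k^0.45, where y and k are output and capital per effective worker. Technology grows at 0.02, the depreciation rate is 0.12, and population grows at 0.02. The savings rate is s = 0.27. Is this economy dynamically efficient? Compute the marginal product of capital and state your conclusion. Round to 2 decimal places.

Break-even investment rate: n + g + δ = 0.02 + 0.02 + 0.12 = 0.16.
Steady-state k*: s·k^0.45 = 0.16·k gives k* = (0.27/0.16)^(1/0.55) ≈ 2.5892.
MPK = 0.45·2.5892^(-0.55) ≈ 0.2667.
MPK > n+g+δ = 0.16, so the economy is dynamically efficient (under-saving).

dynamically efficient; MPK ≈ 0.27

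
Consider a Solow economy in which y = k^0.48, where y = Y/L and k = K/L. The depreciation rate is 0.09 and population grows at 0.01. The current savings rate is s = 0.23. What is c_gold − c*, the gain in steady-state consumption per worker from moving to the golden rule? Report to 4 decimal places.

Capital per worker breaks even when investment replaces (n + δ)·k; here n + δ = 0.1.
Current steady state (s = 0.23): k* = (0.23/0.1)^(1/0.52) ≈ 4.9617, y* = 4.9617^0.48 ≈ 2.1573, c* = (1−0.23)·2.1573 ≈ 1.6611.
Golden rule sets MPK = n+δ: 0.48·k^(0.48−1) = 0.1, so k_gold = (0.48/0.1)^(1/0.52) ≈ 20.4211.
y_gold = 20.4211^0.48 ≈ 4.2544, c_gold = y_gold − 0.1·k_gold ≈ 2.2123.
Gain: Δc = 2.2123 − 1.6611 ≈ 0.5512.

Δc ≈ 0.5512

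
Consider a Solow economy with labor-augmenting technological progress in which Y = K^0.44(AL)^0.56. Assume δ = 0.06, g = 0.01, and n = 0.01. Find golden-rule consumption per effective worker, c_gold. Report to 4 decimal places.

c_gold ≈ 2.1375

n + g + δ = 0.01 + 0.01 + 0.06 = 0.08.
At the golden rule the marginal product of capital equals n+g+δ: 0.44·k^(0.44−1) = 0.08. Solving, k_gold = (0.44/0.08)^(1/0.56) ≈ 20.9931.
y_gold = 20.9931^0.44 ≈ 3.8169.
c_gold = y_gold − (n+g+δ)·k_gold = 3.8169 − 0.08·20.9931 ≈ 2.1375.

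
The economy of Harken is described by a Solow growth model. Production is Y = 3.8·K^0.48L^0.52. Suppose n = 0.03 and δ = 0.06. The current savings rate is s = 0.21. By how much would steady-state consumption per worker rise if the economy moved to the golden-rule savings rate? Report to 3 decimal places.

The effective depreciation rate is n + δ = 0.03 + 0.06 = 0.09.
Current steady state (s = 0.21): k* = (0.21·3.8/0.09)^(1/0.52) ≈ 66.4685, y* = 3.8·66.4685^0.48 ≈ 28.4865, c* = (1−0.21)·28.4865 ≈ 22.5043.
Setting f'(k) = n+δ gives 0.48·3.8·k^(0.48−1) = 0.09, hence k_gold = (0.48·3.8/0.09)^(1/0.52) ≈ 325.8689.
y_gold = 3.8·325.8689^0.48 ≈ 61.1004, c_gold = y_gold − 0.09·k_gold ≈ 31.7722.
Gain: Δc = 31.7722 − 22.5043 ≈ 9.2679.

Δc ≈ 9.268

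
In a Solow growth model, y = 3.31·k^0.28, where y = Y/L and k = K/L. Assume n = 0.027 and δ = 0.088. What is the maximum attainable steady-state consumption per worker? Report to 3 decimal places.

The effective depreciation rate is n + δ = 0.027 + 0.088 = 0.115.
Maximizing c = f(k) − (n+δ)·k gives f'(k) = n+δ, i.e. 0.28·3.31·k^(0.28−1) = 0.115, so k_gold = (0.28·3.31/0.115)^(1/0.72) ≈ 18.1440.
y_gold = 3.31·18.1440^0.28 ≈ 7.4520.
c_gold = y_gold − (n+δ)·k_gold = 7.4520 − 0.115·18.1440 ≈ 5.3654.

c_gold ≈ 5.365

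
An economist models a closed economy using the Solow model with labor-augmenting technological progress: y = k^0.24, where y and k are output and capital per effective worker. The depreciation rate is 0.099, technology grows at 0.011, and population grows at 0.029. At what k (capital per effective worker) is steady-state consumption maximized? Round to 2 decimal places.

The effective depreciation rate is n + g + δ = 0.029 + 0.011 + 0.099 = 0.139.
Setting f'(k) = n+g+δ gives 0.24·k^(0.24−1) = 0.139, hence k_gold = (0.24/0.139)^(1/0.76) ≈ 2.0516.

k_gold ≈ 2.05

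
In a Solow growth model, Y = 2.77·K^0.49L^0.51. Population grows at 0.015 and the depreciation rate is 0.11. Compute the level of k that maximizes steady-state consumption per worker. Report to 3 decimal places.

Break-even investment rate: n + δ = 0.015 + 0.11 = 0.125.
Setting f'(k) = n+δ gives 0.49·2.77·k^(0.49−1) = 0.125, hence k_gold = (0.49·2.77/0.125)^(1/0.51) ≈ 107.3775.

k_gold ≈ 107.378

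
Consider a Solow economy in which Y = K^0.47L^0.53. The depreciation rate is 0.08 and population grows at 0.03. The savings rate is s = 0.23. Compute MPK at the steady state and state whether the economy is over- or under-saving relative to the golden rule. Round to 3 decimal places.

Capital per worker breaks even when investment replaces (n + δ)·k; here n + δ = 0.11.
Steady-state k*: s·k^0.47 = 0.11·k gives k* = (0.23/0.11)^(1/0.53) ≈ 4.0217.
MPK = 0.47·4.0217^(-0.53) ≈ 0.2248.
MPK > n+δ = 0.11, so the economy is dynamically efficient (under-saving).

under-saving; MPK ≈ 0.225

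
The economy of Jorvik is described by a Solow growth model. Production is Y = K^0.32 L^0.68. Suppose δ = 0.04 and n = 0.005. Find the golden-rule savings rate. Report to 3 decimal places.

The effective depreciation rate is n + δ = 0.005 + 0.04 = 0.045.
At the golden rule MPK = n+δ, and in any Cobb-Douglas steady state s = (n+δ)·k/y = MPK·k/y = capital's share 0.32.

s_gold = 0.320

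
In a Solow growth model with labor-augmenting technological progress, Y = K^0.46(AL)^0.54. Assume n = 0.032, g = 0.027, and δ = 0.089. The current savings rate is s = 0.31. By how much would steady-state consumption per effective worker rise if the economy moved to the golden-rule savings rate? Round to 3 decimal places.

Δc ≈ 0.123

Capital per effective worker breaks even when investment replaces (n + g + δ)·k; here n + g + δ = 0.148.
Current steady state (s = 0.31): k* = (0.31/0.148)^(1/0.54) ≈ 3.9321, y* = 3.9321^0.46 ≈ 1.8773, c* = (1−0.31)·1.8773 ≈ 1.2953.
Setting f'(k) = n+g+δ gives 0.46·k^(0.46−1) = 0.148, hence k_gold = (0.46/0.148)^(1/0.54) ≈ 8.1664.
y_gold = 8.1664^0.46 ≈ 2.6274, c_gold = y_gold − 0.148·k_gold ≈ 1.4188.
Gain: Δc = 1.4188 − 1.2953 ≈ 0.1235.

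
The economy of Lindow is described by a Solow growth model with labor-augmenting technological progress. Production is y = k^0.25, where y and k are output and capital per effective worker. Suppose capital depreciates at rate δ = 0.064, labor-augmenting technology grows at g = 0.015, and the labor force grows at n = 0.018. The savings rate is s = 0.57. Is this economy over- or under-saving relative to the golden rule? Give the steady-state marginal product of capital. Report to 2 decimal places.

n + g + δ = 0.018 + 0.015 + 0.064 = 0.097.
Steady-state k*: s·k^0.25 = 0.097·k gives k* = (0.57/0.097)^(1/0.75) ≈ 10.6040.
MPK = 0.25·10.6040^(-0.75) ≈ 0.0425.
MPK < n+g+δ = 0.097, so the economy is dynamically inefficient (over-saving).

over-saving; MPK ≈ 0.04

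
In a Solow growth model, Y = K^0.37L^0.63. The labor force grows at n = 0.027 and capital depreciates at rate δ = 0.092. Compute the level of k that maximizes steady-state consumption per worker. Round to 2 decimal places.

k_gold ≈ 6.05

n + δ = 0.027 + 0.092 = 0.119.
Golden rule sets MPK = n+δ: 0.37·k^(0.37−1) = 0.119, so k_gold = (0.37/0.119)^(1/0.63) ≈ 6.0533.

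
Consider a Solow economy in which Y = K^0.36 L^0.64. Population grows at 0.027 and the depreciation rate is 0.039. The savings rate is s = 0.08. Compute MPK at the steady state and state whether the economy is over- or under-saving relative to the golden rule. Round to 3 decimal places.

The effective depreciation rate is n + δ = 0.027 + 0.039 = 0.066.
Steady-state k*: s·k^0.36 = 0.066·k gives k* = (0.08/0.066)^(1/0.64) ≈ 1.3506.
MPK = 0.36·1.3506^(-0.64) ≈ 0.2970.
MPK > n+δ = 0.066, so the economy is dynamically efficient (under-saving).

under-saving; MPK ≈ 0.297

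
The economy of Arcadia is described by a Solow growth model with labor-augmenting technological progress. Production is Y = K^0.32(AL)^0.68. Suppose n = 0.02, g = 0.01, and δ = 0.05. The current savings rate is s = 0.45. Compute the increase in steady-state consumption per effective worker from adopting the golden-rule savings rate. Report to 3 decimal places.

n + g + δ = 0.02 + 0.01 + 0.05 = 0.08.
Current steady state (s = 0.45): k* = (0.45/0.08)^(1/0.68) ≈ 12.6801, y* = 12.6801^0.32 ≈ 2.2542, c* = (1−0.45)·2.2542 ≈ 1.2398.
Golden rule sets MPK = n+g+δ: 0.32·k^(0.32−1) = 0.08, so k_gold = (0.32/0.08)^(1/0.68) ≈ 7.6804.
y_gold = 7.6804^0.32 ≈ 1.9201, c_gold = y_gold − 0.08·k_gold ≈ 1.3057.
Gain: Δc = 1.3057 − 1.2398 ≈ 0.0658.

Δc ≈ 0.066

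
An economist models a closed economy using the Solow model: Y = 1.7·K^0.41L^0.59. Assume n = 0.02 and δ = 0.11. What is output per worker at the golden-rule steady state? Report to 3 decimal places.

y_gold ≈ 5.461

n + δ = 0.02 + 0.11 = 0.13.
Golden rule sets MPK = n+δ: 0.41·1.7·k^(0.41−1) = 0.13, so k_gold = (0.41·1.7/0.13)^(1/0.59) ≈ 17.2220.
Output: y_gold = 1.7·k_gold^0.41 = 1.7·17.2220^0.41 ≈ 5.4606.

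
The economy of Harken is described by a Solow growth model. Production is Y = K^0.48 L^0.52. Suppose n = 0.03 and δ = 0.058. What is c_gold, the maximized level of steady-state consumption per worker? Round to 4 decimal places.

n + δ = 0.03 + 0.058 = 0.088.
Golden rule sets MPK = n+δ: 0.48·k^(0.48−1) = 0.088, so k_gold = (0.48/0.088)^(1/0.52) ≈ 26.1122.
y_gold = 26.1122^0.48 ≈ 4.7872.
c_gold = y_gold − (n+δ)·k_gold = 4.7872 − 0.088·26.1122 ≈ 2.4894.

c_gold ≈ 2.4894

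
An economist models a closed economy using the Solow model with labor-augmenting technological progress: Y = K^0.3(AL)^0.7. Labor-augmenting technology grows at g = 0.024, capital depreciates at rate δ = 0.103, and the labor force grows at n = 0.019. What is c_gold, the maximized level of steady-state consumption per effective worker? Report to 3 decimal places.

c_gold ≈ 0.953

Break-even investment rate: n + g + δ = 0.019 + 0.024 + 0.103 = 0.146.
Golden rule sets MPK = n+g+δ: 0.3·k^(0.3−1) = 0.146, so k_gold = (0.3/0.146)^(1/0.7) ≈ 2.7978.
y_gold = 2.7978^0.3 ≈ 1.3616.
c_gold = y_gold − (n+g+δ)·k_gold = 1.3616 − 0.146·2.7978 ≈ 0.9531.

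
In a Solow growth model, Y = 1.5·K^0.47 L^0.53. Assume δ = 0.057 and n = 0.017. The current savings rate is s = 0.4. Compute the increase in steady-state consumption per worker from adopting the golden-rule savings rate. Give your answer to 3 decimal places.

n + δ = 0.017 + 0.057 = 0.074.
Current steady state (s = 0.4): k* = (0.4·1.5/0.074)^(1/0.53) ≈ 51.8731, y* = 1.5·51.8731^0.47 ≈ 9.5965, c* = (1−0.4)·9.5965 ≈ 5.7579.
At the golden rule the marginal product of capital equals n+δ: 0.47·1.5·k^(0.47−1) = 0.074. Solving, k_gold = (0.47·1.5/0.074)^(1/0.53) ≈ 70.3217.
y_gold = 1.5·70.3217^0.47 ≈ 11.0719, c_gold = y_gold − 0.074·k_gold ≈ 5.8681.
Gain: Δc = 5.8681 − 5.7579 ≈ 0.1102.

Δc ≈ 0.110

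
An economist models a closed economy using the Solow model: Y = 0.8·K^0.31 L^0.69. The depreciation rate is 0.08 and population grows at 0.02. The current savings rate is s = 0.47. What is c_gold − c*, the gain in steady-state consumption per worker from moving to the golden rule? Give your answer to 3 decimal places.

Δc ≈ 0.061

Break-even investment rate: n + δ = 0.02 + 0.08 = 0.1.
Current steady state (s = 0.47): k* = (0.47·0.8/0.1)^(1/0.69) ≈ 6.8172, y* = 0.8·6.8172^0.31 ≈ 1.4505, c* = (1−0.47)·1.4505 ≈ 0.7687.
Setting f'(k) = n+δ gives 0.31·0.8·k^(0.31−1) = 0.1, hence k_gold = (0.31·0.8/0.1)^(1/0.69) ≈ 3.7297.
y_gold = 0.8·3.7297^0.31 ≈ 1.2031, c_gold = y_gold − 0.1·k_gold ≈ 0.8301.
Gain: Δc = 0.8301 − 0.7687 ≈ 0.0614.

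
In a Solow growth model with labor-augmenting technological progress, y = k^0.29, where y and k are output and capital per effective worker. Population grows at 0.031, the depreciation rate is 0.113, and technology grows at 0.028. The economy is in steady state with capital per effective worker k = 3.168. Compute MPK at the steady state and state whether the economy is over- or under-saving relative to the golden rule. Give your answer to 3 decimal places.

over-saving; MPK ≈ 0.128

Capital per effective worker breaks even when investment replaces (n + g + δ)·k; here n + g + δ = 0.172.
MPK = 0.29·k^(0.29−1) = 0.29·3.168^(-0.71) ≈ 0.1279.
MPK < 0.172, so the economy is dynamically inefficient (over-saving).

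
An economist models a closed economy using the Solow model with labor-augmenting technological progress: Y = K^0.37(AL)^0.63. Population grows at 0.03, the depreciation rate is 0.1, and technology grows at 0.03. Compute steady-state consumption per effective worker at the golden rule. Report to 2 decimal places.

c_gold ≈ 1.03

Capital per effective worker breaks even when investment replaces (n + g + δ)·k; here n + g + δ = 0.16.
Setting f'(k) = n+g+δ gives 0.37·k^(0.37−1) = 0.16, hence k_gold = (0.37/0.16)^(1/0.63) ≈ 3.7836.
y_gold = 3.7836^0.37 ≈ 1.6362.
c_gold = y_gold − (n+g+δ)·k_gold = 1.6362 − 0.16·3.7836 ≈ 1.0308.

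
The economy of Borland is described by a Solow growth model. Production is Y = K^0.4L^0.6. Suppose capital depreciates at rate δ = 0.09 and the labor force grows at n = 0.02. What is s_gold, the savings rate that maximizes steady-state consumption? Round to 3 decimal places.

s_gold = 0.400

The effective depreciation rate is n + δ = 0.02 + 0.09 = 0.11.
At the golden rule MPK = n+δ, and in any Cobb-Douglas steady state s = (n+δ)·k/y = MPK·k/y = capital's share 0.4.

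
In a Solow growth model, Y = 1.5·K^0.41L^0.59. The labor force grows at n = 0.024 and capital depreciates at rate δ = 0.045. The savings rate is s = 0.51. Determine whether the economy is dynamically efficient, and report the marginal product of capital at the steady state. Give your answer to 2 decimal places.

dynamically inefficient; MPK ≈ 0.06

Capital per worker breaks even when investment replaces (n + δ)·k; here n + δ = 0.069.
Steady-state k*: s·A·k^0.41 = 0.069·k gives k* = (0.51·1.5/0.069)^(1/0.59) ≈ 59.0022.
MPK = 0.41·1.5·59.0022^(-0.59) ≈ 0.0555.
MPK < n+δ = 0.069, so the economy is dynamically inefficient (over-saving).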